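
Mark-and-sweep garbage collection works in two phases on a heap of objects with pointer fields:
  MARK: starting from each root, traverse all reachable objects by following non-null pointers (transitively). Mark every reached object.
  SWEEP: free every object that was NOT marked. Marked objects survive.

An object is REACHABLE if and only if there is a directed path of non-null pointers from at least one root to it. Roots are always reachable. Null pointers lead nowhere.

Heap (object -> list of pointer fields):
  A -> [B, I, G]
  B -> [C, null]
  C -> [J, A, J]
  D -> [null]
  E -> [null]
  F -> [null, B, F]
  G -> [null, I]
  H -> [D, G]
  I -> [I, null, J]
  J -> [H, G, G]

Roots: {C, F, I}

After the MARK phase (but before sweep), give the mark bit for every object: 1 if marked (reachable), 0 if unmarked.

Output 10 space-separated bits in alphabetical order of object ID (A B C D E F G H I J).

Roots: C F I
Mark C: refs=J A J, marked=C
Mark F: refs=null B F, marked=C F
Mark I: refs=I null J, marked=C F I
Mark J: refs=H G G, marked=C F I J
Mark A: refs=B I G, marked=A C F I J
Mark B: refs=C null, marked=A B C F I J
Mark H: refs=D G, marked=A B C F H I J
Mark G: refs=null I, marked=A B C F G H I J
Mark D: refs=null, marked=A B C D F G H I J
Unmarked (collected): E

Answer: 1 1 1 1 0 1 1 1 1 1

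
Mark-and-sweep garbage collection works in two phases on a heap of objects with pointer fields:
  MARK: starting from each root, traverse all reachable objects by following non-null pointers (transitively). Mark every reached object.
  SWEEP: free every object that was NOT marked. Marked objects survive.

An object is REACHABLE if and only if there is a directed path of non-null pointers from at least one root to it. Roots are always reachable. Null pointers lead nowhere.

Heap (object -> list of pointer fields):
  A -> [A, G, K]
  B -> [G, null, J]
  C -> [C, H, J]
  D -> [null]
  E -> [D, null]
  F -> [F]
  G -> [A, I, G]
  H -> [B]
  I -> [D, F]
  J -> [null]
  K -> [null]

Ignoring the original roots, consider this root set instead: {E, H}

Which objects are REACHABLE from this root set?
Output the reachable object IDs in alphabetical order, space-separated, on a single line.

Answer: A B D E F G H I J K

Derivation:
Roots: E H
Mark E: refs=D null, marked=E
Mark H: refs=B, marked=E H
Mark D: refs=null, marked=D E H
Mark B: refs=G null J, marked=B D E H
Mark G: refs=A I G, marked=B D E G H
Mark J: refs=null, marked=B D E G H J
Mark A: refs=A G K, marked=A B D E G H J
Mark I: refs=D F, marked=A B D E G H I J
Mark K: refs=null, marked=A B D E G H I J K
Mark F: refs=F, marked=A B D E F G H I J K
Unmarked (collected): C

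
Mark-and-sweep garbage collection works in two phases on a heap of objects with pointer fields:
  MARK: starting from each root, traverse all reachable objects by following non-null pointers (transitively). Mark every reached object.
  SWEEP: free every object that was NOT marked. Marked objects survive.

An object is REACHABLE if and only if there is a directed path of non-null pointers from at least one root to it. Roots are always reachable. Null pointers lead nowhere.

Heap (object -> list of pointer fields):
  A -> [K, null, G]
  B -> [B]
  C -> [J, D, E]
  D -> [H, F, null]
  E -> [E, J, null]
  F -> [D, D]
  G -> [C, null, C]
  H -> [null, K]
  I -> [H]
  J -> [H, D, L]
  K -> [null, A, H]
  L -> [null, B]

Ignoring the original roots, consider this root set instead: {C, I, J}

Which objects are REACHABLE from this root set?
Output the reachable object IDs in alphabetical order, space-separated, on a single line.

Roots: C I J
Mark C: refs=J D E, marked=C
Mark I: refs=H, marked=C I
Mark J: refs=H D L, marked=C I J
Mark D: refs=H F null, marked=C D I J
Mark E: refs=E J null, marked=C D E I J
Mark H: refs=null K, marked=C D E H I J
Mark L: refs=null B, marked=C D E H I J L
Mark F: refs=D D, marked=C D E F H I J L
Mark K: refs=null A H, marked=C D E F H I J K L
Mark B: refs=B, marked=B C D E F H I J K L
Mark A: refs=K null G, marked=A B C D E F H I J K L
Mark G: refs=C null C, marked=A B C D E F G H I J K L
Unmarked (collected): (none)

Answer: A B C D E F G H I J K L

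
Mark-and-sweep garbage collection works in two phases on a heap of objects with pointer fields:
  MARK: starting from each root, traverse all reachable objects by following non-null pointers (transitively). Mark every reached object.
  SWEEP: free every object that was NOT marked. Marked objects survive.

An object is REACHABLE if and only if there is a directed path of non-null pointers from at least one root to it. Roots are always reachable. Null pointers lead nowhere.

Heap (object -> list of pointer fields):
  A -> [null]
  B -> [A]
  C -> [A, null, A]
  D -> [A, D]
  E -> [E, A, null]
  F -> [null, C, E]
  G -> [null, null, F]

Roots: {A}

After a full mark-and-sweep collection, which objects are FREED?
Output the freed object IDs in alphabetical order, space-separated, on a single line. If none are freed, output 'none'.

Roots: A
Mark A: refs=null, marked=A
Unmarked (collected): B C D E F G

Answer: B C D E F G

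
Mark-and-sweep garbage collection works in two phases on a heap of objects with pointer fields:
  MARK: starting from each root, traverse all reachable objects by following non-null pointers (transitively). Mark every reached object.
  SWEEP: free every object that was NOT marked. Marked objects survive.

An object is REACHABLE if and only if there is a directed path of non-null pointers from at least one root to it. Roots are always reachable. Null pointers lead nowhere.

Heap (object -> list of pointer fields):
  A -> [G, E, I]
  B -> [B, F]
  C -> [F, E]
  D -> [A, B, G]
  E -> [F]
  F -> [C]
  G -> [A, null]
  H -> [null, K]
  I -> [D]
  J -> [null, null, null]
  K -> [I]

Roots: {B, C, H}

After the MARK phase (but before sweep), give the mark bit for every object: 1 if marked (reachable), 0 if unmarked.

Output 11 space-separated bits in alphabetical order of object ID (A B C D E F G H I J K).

Answer: 1 1 1 1 1 1 1 1 1 0 1

Derivation:
Roots: B C H
Mark B: refs=B F, marked=B
Mark C: refs=F E, marked=B C
Mark H: refs=null K, marked=B C H
Mark F: refs=C, marked=B C F H
Mark E: refs=F, marked=B C E F H
Mark K: refs=I, marked=B C E F H K
Mark I: refs=D, marked=B C E F H I K
Mark D: refs=A B G, marked=B C D E F H I K
Mark A: refs=G E I, marked=A B C D E F H I K
Mark G: refs=A null, marked=A B C D E F G H I K
Unmarked (collected): J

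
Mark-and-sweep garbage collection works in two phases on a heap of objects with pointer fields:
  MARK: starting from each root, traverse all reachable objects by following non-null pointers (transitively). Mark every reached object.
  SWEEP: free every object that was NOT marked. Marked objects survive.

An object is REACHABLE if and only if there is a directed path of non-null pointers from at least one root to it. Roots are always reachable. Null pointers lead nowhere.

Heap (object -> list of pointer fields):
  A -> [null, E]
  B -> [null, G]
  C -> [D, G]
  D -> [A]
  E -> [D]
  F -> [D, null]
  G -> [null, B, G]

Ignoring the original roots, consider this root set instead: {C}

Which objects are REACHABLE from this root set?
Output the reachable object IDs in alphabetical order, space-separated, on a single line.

Answer: A B C D E G

Derivation:
Roots: C
Mark C: refs=D G, marked=C
Mark D: refs=A, marked=C D
Mark G: refs=null B G, marked=C D G
Mark A: refs=null E, marked=A C D G
Mark B: refs=null G, marked=A B C D G
Mark E: refs=D, marked=A B C D E G
Unmarked (collected): F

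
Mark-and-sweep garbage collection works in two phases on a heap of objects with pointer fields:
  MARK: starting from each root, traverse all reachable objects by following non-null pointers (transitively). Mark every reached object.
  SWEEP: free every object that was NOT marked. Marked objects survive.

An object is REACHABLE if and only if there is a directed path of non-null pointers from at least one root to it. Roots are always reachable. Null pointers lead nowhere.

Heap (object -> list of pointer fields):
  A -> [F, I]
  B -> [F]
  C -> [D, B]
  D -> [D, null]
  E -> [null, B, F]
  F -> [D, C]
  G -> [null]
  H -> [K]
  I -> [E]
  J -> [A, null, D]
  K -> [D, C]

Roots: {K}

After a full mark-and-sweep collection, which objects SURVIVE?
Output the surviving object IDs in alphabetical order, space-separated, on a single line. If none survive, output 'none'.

Answer: B C D F K

Derivation:
Roots: K
Mark K: refs=D C, marked=K
Mark D: refs=D null, marked=D K
Mark C: refs=D B, marked=C D K
Mark B: refs=F, marked=B C D K
Mark F: refs=D C, marked=B C D F K
Unmarked (collected): A E G H I J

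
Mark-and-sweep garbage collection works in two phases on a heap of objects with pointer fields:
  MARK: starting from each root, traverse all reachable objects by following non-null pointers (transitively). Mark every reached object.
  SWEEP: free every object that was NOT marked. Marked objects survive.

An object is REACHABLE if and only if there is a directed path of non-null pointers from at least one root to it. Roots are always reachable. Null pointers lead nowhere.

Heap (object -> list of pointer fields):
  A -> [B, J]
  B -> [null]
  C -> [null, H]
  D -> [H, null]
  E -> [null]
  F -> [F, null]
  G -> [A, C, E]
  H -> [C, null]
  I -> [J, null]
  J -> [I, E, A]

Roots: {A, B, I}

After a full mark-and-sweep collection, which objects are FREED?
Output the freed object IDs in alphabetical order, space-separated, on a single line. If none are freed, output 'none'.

Roots: A B I
Mark A: refs=B J, marked=A
Mark B: refs=null, marked=A B
Mark I: refs=J null, marked=A B I
Mark J: refs=I E A, marked=A B I J
Mark E: refs=null, marked=A B E I J
Unmarked (collected): C D F G H

Answer: C D F G H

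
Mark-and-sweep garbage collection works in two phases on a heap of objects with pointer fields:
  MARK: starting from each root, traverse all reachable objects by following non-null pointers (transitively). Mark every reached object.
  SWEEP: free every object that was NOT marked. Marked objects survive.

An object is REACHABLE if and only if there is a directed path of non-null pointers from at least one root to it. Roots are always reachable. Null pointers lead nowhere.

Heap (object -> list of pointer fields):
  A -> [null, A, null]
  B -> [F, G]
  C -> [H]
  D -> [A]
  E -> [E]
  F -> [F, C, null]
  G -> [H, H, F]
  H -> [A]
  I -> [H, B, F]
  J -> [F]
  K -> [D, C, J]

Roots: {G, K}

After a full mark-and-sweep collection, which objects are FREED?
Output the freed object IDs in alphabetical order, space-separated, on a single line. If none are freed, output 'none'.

Answer: B E I

Derivation:
Roots: G K
Mark G: refs=H H F, marked=G
Mark K: refs=D C J, marked=G K
Mark H: refs=A, marked=G H K
Mark F: refs=F C null, marked=F G H K
Mark D: refs=A, marked=D F G H K
Mark C: refs=H, marked=C D F G H K
Mark J: refs=F, marked=C D F G H J K
Mark A: refs=null A null, marked=A C D F G H J K
Unmarked (collected): B E I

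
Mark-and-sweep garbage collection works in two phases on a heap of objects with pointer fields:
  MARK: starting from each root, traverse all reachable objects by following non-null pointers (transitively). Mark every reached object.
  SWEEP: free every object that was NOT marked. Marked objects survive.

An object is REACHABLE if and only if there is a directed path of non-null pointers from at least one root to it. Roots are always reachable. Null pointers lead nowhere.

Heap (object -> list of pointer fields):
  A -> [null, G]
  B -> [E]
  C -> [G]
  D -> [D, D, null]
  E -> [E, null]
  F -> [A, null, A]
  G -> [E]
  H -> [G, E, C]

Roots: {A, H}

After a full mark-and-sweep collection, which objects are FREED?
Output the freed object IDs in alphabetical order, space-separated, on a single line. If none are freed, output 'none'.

Answer: B D F

Derivation:
Roots: A H
Mark A: refs=null G, marked=A
Mark H: refs=G E C, marked=A H
Mark G: refs=E, marked=A G H
Mark E: refs=E null, marked=A E G H
Mark C: refs=G, marked=A C E G H
Unmarked (collected): B D F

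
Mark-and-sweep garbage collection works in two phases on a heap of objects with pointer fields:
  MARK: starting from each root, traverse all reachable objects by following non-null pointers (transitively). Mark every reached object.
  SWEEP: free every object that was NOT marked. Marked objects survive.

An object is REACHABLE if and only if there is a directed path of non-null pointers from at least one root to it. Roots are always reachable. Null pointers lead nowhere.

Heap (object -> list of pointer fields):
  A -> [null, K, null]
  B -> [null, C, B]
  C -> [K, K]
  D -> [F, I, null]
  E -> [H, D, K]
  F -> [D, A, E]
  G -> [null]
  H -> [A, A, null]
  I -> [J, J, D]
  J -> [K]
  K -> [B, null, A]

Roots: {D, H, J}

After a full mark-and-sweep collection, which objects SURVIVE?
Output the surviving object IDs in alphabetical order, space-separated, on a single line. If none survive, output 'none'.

Answer: A B C D E F H I J K

Derivation:
Roots: D H J
Mark D: refs=F I null, marked=D
Mark H: refs=A A null, marked=D H
Mark J: refs=K, marked=D H J
Mark F: refs=D A E, marked=D F H J
Mark I: refs=J J D, marked=D F H I J
Mark A: refs=null K null, marked=A D F H I J
Mark K: refs=B null A, marked=A D F H I J K
Mark E: refs=H D K, marked=A D E F H I J K
Mark B: refs=null C B, marked=A B D E F H I J K
Mark C: refs=K K, marked=A B C D E F H I J K
Unmarked (collected): G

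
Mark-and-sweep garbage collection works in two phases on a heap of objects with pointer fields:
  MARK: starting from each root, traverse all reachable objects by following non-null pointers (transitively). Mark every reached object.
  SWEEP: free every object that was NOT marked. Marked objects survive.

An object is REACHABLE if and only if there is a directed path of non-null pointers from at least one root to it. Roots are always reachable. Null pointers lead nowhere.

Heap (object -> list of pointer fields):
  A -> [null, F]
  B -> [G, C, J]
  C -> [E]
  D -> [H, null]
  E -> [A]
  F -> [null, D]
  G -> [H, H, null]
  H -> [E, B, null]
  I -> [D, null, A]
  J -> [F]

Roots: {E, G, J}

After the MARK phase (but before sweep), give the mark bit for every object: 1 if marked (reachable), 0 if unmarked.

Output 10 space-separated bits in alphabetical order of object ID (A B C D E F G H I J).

Roots: E G J
Mark E: refs=A, marked=E
Mark G: refs=H H null, marked=E G
Mark J: refs=F, marked=E G J
Mark A: refs=null F, marked=A E G J
Mark H: refs=E B null, marked=A E G H J
Mark F: refs=null D, marked=A E F G H J
Mark B: refs=G C J, marked=A B E F G H J
Mark D: refs=H null, marked=A B D E F G H J
Mark C: refs=E, marked=A B C D E F G H J
Unmarked (collected): I

Answer: 1 1 1 1 1 1 1 1 0 1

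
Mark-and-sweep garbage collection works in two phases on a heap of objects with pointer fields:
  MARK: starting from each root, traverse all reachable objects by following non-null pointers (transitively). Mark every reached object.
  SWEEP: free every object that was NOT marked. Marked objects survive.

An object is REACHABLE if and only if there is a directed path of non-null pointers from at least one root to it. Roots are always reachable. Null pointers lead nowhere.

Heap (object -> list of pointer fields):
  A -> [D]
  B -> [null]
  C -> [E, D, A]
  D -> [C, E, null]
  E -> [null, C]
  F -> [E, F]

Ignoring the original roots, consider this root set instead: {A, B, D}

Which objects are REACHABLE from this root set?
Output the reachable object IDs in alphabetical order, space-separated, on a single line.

Roots: A B D
Mark A: refs=D, marked=A
Mark B: refs=null, marked=A B
Mark D: refs=C E null, marked=A B D
Mark C: refs=E D A, marked=A B C D
Mark E: refs=null C, marked=A B C D E
Unmarked (collected): F

Answer: A B C D E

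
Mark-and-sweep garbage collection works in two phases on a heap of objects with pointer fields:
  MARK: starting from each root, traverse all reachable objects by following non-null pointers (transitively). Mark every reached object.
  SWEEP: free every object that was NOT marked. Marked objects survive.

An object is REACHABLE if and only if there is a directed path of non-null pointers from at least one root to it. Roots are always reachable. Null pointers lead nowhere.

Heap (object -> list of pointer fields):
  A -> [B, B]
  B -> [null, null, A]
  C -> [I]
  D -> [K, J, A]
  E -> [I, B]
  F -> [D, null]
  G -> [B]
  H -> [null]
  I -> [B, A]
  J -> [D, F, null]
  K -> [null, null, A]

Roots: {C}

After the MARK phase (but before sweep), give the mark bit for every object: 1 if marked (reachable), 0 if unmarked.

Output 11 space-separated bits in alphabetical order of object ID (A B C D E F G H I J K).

Roots: C
Mark C: refs=I, marked=C
Mark I: refs=B A, marked=C I
Mark B: refs=null null A, marked=B C I
Mark A: refs=B B, marked=A B C I
Unmarked (collected): D E F G H J K

Answer: 1 1 1 0 0 0 0 0 1 0 0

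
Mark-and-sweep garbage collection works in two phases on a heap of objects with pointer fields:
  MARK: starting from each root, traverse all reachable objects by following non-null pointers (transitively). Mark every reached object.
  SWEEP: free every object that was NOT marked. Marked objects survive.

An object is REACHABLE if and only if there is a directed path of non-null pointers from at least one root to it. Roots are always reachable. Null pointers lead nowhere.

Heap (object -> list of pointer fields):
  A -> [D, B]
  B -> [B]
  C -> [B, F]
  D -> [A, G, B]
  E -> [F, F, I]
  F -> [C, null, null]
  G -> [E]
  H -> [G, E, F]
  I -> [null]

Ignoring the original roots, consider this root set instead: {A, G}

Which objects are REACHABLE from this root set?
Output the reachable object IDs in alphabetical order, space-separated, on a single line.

Roots: A G
Mark A: refs=D B, marked=A
Mark G: refs=E, marked=A G
Mark D: refs=A G B, marked=A D G
Mark B: refs=B, marked=A B D G
Mark E: refs=F F I, marked=A B D E G
Mark F: refs=C null null, marked=A B D E F G
Mark I: refs=null, marked=A B D E F G I
Mark C: refs=B F, marked=A B C D E F G I
Unmarked (collected): H

Answer: A B C D E F G I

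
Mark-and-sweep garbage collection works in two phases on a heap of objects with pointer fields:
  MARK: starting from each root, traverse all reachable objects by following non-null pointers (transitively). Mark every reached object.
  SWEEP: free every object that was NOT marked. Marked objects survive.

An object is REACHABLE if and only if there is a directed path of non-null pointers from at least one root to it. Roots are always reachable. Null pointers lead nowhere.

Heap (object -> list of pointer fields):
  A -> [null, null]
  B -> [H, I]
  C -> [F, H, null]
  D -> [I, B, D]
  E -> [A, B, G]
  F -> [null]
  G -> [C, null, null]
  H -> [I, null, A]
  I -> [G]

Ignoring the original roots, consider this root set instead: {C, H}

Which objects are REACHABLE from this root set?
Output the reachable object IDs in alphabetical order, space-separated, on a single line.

Answer: A C F G H I

Derivation:
Roots: C H
Mark C: refs=F H null, marked=C
Mark H: refs=I null A, marked=C H
Mark F: refs=null, marked=C F H
Mark I: refs=G, marked=C F H I
Mark A: refs=null null, marked=A C F H I
Mark G: refs=C null null, marked=A C F G H I
Unmarked (collected): B D E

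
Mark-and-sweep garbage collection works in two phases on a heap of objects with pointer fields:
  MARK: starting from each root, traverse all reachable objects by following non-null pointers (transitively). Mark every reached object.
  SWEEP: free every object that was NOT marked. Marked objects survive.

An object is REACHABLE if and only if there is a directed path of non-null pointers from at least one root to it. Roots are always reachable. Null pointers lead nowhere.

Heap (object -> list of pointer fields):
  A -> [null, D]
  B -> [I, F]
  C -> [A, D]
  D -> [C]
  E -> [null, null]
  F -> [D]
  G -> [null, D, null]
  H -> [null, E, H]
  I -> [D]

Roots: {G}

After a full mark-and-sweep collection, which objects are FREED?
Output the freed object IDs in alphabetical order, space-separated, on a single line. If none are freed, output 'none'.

Answer: B E F H I

Derivation:
Roots: G
Mark G: refs=null D null, marked=G
Mark D: refs=C, marked=D G
Mark C: refs=A D, marked=C D G
Mark A: refs=null D, marked=A C D G
Unmarked (collected): B E F H I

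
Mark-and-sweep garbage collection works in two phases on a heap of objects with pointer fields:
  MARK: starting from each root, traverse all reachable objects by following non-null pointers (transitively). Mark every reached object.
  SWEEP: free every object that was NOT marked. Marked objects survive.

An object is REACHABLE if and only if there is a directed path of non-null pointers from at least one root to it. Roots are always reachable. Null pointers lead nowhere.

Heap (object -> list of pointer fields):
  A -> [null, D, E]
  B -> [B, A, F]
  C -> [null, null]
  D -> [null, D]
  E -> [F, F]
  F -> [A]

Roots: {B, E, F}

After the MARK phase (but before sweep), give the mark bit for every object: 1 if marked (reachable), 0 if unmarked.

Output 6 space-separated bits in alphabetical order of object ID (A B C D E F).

Roots: B E F
Mark B: refs=B A F, marked=B
Mark E: refs=F F, marked=B E
Mark F: refs=A, marked=B E F
Mark A: refs=null D E, marked=A B E F
Mark D: refs=null D, marked=A B D E F
Unmarked (collected): C

Answer: 1 1 0 1 1 1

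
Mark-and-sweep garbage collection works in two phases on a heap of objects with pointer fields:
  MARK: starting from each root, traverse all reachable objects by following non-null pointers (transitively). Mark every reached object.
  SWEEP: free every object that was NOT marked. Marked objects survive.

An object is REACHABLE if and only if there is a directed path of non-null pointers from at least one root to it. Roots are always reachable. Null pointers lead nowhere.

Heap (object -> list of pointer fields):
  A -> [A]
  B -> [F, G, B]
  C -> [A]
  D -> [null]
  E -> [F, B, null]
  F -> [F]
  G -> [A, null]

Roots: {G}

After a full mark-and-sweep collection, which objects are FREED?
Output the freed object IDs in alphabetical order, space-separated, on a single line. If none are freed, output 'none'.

Roots: G
Mark G: refs=A null, marked=G
Mark A: refs=A, marked=A G
Unmarked (collected): B C D E F

Answer: B C D E F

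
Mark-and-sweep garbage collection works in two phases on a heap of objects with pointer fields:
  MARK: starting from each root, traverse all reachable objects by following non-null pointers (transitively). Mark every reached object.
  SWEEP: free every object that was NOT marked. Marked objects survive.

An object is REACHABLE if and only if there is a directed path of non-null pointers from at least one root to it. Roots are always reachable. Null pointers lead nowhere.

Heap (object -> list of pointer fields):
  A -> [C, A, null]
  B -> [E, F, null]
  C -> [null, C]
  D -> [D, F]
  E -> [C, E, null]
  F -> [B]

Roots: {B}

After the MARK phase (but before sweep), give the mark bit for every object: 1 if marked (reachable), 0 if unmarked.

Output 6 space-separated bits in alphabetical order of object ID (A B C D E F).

Answer: 0 1 1 0 1 1

Derivation:
Roots: B
Mark B: refs=E F null, marked=B
Mark E: refs=C E null, marked=B E
Mark F: refs=B, marked=B E F
Mark C: refs=null C, marked=B C E F
Unmarked (collected): A D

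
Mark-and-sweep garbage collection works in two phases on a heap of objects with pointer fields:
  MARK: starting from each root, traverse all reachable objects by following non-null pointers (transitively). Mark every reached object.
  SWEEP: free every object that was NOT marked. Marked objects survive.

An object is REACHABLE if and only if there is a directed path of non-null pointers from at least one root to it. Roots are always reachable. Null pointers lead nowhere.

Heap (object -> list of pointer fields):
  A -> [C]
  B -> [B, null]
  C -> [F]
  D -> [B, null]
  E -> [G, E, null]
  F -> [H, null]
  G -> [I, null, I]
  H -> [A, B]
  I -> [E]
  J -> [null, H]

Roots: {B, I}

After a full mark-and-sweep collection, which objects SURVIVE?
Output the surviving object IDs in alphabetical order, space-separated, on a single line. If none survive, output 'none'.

Answer: B E G I

Derivation:
Roots: B I
Mark B: refs=B null, marked=B
Mark I: refs=E, marked=B I
Mark E: refs=G E null, marked=B E I
Mark G: refs=I null I, marked=B E G I
Unmarked (collected): A C D F H J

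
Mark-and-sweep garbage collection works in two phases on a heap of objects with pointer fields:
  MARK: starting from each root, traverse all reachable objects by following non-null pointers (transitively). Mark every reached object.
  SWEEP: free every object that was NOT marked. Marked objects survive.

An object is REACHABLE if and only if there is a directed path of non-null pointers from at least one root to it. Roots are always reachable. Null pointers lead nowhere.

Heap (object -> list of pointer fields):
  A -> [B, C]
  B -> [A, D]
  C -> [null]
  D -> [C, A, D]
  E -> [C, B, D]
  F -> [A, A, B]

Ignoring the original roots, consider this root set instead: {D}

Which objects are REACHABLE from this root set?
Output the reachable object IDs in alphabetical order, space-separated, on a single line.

Answer: A B C D

Derivation:
Roots: D
Mark D: refs=C A D, marked=D
Mark C: refs=null, marked=C D
Mark A: refs=B C, marked=A C D
Mark B: refs=A D, marked=A B C D
Unmarked (collected): E F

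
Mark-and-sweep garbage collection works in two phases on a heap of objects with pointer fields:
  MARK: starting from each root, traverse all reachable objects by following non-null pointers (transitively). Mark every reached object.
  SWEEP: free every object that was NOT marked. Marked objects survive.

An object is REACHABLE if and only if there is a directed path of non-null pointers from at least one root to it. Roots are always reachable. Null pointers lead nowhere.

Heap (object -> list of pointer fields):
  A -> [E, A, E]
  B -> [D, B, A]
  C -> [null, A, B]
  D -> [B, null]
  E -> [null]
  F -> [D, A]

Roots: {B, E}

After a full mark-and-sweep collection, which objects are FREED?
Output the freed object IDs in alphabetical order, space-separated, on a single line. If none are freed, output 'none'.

Answer: C F

Derivation:
Roots: B E
Mark B: refs=D B A, marked=B
Mark E: refs=null, marked=B E
Mark D: refs=B null, marked=B D E
Mark A: refs=E A E, marked=A B D E
Unmarked (collected): C F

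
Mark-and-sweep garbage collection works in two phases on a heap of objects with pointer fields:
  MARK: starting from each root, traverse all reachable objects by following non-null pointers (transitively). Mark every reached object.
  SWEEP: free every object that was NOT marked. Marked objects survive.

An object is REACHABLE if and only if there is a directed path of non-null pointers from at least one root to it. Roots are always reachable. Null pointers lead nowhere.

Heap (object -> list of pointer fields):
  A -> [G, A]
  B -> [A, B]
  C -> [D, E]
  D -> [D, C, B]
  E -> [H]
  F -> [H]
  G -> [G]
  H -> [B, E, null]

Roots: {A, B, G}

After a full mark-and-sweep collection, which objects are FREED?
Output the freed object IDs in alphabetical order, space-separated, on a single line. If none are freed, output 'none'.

Roots: A B G
Mark A: refs=G A, marked=A
Mark B: refs=A B, marked=A B
Mark G: refs=G, marked=A B G
Unmarked (collected): C D E F H

Answer: C D E F H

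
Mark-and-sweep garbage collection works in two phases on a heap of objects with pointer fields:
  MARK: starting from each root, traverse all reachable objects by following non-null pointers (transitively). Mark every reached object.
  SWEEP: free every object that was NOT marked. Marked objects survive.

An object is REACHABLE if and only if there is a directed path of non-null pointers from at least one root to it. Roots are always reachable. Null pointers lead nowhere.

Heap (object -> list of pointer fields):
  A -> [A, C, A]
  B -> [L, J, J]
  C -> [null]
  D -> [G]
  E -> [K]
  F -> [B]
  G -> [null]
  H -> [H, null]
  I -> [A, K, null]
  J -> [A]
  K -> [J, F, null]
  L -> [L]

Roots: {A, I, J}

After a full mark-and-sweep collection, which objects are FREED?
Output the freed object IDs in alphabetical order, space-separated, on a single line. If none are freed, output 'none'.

Roots: A I J
Mark A: refs=A C A, marked=A
Mark I: refs=A K null, marked=A I
Mark J: refs=A, marked=A I J
Mark C: refs=null, marked=A C I J
Mark K: refs=J F null, marked=A C I J K
Mark F: refs=B, marked=A C F I J K
Mark B: refs=L J J, marked=A B C F I J K
Mark L: refs=L, marked=A B C F I J K L
Unmarked (collected): D E G H

Answer: D E G H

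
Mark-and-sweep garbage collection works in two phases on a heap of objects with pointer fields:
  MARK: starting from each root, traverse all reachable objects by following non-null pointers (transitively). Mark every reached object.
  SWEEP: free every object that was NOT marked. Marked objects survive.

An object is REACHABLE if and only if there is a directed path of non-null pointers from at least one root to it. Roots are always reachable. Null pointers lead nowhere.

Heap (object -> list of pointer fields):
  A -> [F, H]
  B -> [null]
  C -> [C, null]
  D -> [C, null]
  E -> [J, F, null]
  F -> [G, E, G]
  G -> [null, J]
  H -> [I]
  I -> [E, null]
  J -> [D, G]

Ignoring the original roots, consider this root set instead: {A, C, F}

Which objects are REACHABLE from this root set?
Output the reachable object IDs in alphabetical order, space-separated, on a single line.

Answer: A C D E F G H I J

Derivation:
Roots: A C F
Mark A: refs=F H, marked=A
Mark C: refs=C null, marked=A C
Mark F: refs=G E G, marked=A C F
Mark H: refs=I, marked=A C F H
Mark G: refs=null J, marked=A C F G H
Mark E: refs=J F null, marked=A C E F G H
Mark I: refs=E null, marked=A C E F G H I
Mark J: refs=D G, marked=A C E F G H I J
Mark D: refs=C null, marked=A C D E F G H I J
Unmarked (collected): B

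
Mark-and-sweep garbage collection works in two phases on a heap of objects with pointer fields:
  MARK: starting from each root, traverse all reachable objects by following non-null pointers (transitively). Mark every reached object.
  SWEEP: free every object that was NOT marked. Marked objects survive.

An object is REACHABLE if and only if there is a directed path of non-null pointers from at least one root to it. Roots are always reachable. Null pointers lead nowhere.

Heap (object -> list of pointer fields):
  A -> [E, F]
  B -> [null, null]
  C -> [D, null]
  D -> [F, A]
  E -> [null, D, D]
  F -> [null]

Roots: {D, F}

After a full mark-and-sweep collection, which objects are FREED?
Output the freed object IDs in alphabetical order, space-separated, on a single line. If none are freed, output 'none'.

Roots: D F
Mark D: refs=F A, marked=D
Mark F: refs=null, marked=D F
Mark A: refs=E F, marked=A D F
Mark E: refs=null D D, marked=A D E F
Unmarked (collected): B C

Answer: B C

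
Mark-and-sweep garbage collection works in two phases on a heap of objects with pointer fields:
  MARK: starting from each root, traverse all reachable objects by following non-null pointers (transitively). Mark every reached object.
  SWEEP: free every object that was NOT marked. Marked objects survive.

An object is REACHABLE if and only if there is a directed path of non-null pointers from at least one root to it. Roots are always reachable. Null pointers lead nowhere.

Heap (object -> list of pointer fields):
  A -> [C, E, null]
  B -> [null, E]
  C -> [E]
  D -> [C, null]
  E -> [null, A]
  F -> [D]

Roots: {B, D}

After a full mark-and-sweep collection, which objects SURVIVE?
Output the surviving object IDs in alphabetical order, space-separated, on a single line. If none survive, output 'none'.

Answer: A B C D E

Derivation:
Roots: B D
Mark B: refs=null E, marked=B
Mark D: refs=C null, marked=B D
Mark E: refs=null A, marked=B D E
Mark C: refs=E, marked=B C D E
Mark A: refs=C E null, marked=A B C D E
Unmarked (collected): F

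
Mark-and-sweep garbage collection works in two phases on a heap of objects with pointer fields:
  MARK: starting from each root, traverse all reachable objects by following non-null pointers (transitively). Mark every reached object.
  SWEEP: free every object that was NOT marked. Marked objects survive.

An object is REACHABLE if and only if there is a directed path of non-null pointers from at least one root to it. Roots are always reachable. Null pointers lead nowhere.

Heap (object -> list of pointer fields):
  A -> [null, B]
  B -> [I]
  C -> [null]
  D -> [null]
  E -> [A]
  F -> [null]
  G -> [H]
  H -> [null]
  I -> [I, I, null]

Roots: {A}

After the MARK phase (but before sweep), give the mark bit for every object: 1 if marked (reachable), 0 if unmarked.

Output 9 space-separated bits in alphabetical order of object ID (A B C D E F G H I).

Roots: A
Mark A: refs=null B, marked=A
Mark B: refs=I, marked=A B
Mark I: refs=I I null, marked=A B I
Unmarked (collected): C D E F G H

Answer: 1 1 0 0 0 0 0 0 1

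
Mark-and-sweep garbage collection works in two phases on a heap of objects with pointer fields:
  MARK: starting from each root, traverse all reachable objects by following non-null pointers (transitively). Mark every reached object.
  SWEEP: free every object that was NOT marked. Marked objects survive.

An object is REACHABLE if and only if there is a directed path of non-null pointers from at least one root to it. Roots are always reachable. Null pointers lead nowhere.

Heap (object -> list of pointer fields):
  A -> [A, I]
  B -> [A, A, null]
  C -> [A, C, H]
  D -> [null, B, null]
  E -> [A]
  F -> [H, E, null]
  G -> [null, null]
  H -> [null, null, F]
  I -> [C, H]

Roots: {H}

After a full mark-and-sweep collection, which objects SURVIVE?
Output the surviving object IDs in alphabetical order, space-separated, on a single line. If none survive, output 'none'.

Answer: A C E F H I

Derivation:
Roots: H
Mark H: refs=null null F, marked=H
Mark F: refs=H E null, marked=F H
Mark E: refs=A, marked=E F H
Mark A: refs=A I, marked=A E F H
Mark I: refs=C H, marked=A E F H I
Mark C: refs=A C H, marked=A C E F H I
Unmarked (collected): B D G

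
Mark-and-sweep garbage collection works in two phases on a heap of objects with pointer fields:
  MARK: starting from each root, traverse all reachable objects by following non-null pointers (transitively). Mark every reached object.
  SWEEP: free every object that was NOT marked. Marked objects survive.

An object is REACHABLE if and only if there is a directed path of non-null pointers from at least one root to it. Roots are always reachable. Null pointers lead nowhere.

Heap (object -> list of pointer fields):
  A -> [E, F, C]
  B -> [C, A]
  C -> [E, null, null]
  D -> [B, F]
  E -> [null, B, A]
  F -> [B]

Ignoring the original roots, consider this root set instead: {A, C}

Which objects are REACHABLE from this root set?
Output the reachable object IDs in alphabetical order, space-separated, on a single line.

Roots: A C
Mark A: refs=E F C, marked=A
Mark C: refs=E null null, marked=A C
Mark E: refs=null B A, marked=A C E
Mark F: refs=B, marked=A C E F
Mark B: refs=C A, marked=A B C E F
Unmarked (collected): D

Answer: A B C E F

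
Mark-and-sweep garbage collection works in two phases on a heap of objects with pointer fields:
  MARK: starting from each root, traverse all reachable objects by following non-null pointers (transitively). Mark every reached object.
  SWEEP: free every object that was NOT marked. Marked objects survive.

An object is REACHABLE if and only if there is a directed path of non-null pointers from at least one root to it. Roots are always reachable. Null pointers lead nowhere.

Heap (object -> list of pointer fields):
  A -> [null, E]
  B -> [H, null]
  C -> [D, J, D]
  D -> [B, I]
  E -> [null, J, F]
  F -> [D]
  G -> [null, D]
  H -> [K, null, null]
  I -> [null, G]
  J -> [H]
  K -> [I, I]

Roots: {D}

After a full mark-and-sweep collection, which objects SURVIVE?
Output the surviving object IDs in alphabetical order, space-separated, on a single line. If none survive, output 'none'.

Answer: B D G H I K

Derivation:
Roots: D
Mark D: refs=B I, marked=D
Mark B: refs=H null, marked=B D
Mark I: refs=null G, marked=B D I
Mark H: refs=K null null, marked=B D H I
Mark G: refs=null D, marked=B D G H I
Mark K: refs=I I, marked=B D G H I K
Unmarked (collected): A C E F J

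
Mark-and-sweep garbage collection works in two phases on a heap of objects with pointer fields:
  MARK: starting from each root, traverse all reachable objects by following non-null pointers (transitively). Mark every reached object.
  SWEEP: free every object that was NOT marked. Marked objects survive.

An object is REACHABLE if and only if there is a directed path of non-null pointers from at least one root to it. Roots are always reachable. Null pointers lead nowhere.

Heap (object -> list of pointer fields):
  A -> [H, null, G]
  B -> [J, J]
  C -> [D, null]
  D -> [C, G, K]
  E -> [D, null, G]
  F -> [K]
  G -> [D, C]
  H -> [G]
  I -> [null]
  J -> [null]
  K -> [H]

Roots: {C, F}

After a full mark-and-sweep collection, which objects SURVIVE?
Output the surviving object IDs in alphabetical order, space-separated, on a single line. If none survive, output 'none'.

Answer: C D F G H K

Derivation:
Roots: C F
Mark C: refs=D null, marked=C
Mark F: refs=K, marked=C F
Mark D: refs=C G K, marked=C D F
Mark K: refs=H, marked=C D F K
Mark G: refs=D C, marked=C D F G K
Mark H: refs=G, marked=C D F G H K
Unmarked (collected): A B E I J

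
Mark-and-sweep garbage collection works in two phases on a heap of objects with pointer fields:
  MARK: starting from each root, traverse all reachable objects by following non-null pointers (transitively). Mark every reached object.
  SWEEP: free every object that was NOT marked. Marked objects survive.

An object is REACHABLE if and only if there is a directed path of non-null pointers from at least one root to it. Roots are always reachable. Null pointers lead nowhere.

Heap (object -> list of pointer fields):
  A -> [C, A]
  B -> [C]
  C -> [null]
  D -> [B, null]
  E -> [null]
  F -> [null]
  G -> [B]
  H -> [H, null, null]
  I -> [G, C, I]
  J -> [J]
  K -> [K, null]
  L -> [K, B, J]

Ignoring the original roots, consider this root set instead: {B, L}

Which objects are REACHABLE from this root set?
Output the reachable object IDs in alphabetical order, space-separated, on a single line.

Answer: B C J K L

Derivation:
Roots: B L
Mark B: refs=C, marked=B
Mark L: refs=K B J, marked=B L
Mark C: refs=null, marked=B C L
Mark K: refs=K null, marked=B C K L
Mark J: refs=J, marked=B C J K L
Unmarked (collected): A D E F G H I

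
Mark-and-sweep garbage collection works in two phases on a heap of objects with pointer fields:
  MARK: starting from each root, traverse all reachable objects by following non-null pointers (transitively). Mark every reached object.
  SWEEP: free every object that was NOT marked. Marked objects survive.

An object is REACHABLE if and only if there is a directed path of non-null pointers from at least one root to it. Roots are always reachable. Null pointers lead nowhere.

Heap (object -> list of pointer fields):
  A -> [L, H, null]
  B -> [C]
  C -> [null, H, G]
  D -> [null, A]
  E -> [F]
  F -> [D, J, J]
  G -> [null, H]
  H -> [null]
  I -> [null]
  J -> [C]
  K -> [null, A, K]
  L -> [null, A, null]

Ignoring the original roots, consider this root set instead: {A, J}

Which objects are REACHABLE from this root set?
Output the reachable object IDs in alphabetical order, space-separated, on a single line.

Answer: A C G H J L

Derivation:
Roots: A J
Mark A: refs=L H null, marked=A
Mark J: refs=C, marked=A J
Mark L: refs=null A null, marked=A J L
Mark H: refs=null, marked=A H J L
Mark C: refs=null H G, marked=A C H J L
Mark G: refs=null H, marked=A C G H J L
Unmarked (collected): B D E F I K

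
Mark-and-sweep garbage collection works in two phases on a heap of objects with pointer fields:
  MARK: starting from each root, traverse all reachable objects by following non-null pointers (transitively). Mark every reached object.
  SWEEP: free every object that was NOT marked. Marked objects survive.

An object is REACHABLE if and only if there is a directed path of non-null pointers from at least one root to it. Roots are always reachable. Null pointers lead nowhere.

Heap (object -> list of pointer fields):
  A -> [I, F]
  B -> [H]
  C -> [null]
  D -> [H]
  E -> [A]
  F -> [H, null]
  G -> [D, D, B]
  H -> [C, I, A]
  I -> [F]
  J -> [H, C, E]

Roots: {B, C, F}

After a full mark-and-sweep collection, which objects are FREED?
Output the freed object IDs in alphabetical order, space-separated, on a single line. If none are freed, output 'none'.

Answer: D E G J

Derivation:
Roots: B C F
Mark B: refs=H, marked=B
Mark C: refs=null, marked=B C
Mark F: refs=H null, marked=B C F
Mark H: refs=C I A, marked=B C F H
Mark I: refs=F, marked=B C F H I
Mark A: refs=I F, marked=A B C F H I
Unmarked (collected): D E G J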